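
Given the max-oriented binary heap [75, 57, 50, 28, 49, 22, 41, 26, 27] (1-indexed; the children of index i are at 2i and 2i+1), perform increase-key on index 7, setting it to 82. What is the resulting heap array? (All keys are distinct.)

set index 7 from 41 to 82 → [75, 57, 50, 28, 49, 22, 82, 26, 27]
82 > parent 50 at index 3, swap → [75, 57, 82, 28, 49, 22, 50, 26, 27]
82 > parent 75 at index 1, swap → [82, 57, 75, 28, 49, 22, 50, 26, 27]

[82, 57, 75, 28, 49, 22, 50, 26, 27]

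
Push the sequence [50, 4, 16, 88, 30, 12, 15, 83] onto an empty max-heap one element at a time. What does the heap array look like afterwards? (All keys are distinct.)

[88, 83, 16, 50, 30, 12, 15, 4]

Insert 50:
  append 50 at index 0 → [50] (no swap needed)
Insert 4:
  append 4 at index 1 → [50, 4] (no swap needed)
Insert 16:
  append 16 at index 2 → [50, 4, 16] (no swap needed)
Insert 88:
  append 88 at index 3 → [50, 4, 16, 88]
  88 > parent 4 at index 1, swap → [50, 88, 16, 4]
  88 > parent 50 at index 0, swap → [88, 50, 16, 4]
Insert 30:
  append 30 at index 4 → [88, 50, 16, 4, 30] (no swap needed)
Insert 12:
  append 12 at index 5 → [88, 50, 16, 4, 30, 12] (no swap needed)
Insert 15:
  append 15 at index 6 → [88, 50, 16, 4, 30, 12, 15] (no swap needed)
Insert 83:
  append 83 at index 7 → [88, 50, 16, 4, 30, 12, 15, 83]
  83 > parent 4 at index 3, swap → [88, 50, 16, 83, 30, 12, 15, 4]
  83 > parent 50 at index 1, swap → [88, 83, 16, 50, 30, 12, 15, 4]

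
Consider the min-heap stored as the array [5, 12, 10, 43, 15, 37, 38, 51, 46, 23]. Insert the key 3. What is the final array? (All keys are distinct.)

append 3 at index 10 → [5, 12, 10, 43, 15, 37, 38, 51, 46, 23, 3]
3 < parent 15 at index 4, swap → [5, 12, 10, 43, 3, 37, 38, 51, 46, 23, 15]
3 < parent 12 at index 1, swap → [5, 3, 10, 43, 12, 37, 38, 51, 46, 23, 15]
3 < parent 5 at index 0, swap → [3, 5, 10, 43, 12, 37, 38, 51, 46, 23, 15]

[3, 5, 10, 43, 12, 37, 38, 51, 46, 23, 15]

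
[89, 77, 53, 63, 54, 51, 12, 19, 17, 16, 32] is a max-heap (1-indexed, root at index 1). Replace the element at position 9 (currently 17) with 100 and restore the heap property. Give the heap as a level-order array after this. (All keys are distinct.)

set index 9 from 17 to 100 → [89, 77, 53, 63, 54, 51, 12, 19, 100, 16, 32]
100 > parent 63 at index 4, swap → [89, 77, 53, 100, 54, 51, 12, 19, 63, 16, 32]
100 > parent 77 at index 2, swap → [89, 100, 53, 77, 54, 51, 12, 19, 63, 16, 32]
100 > parent 89 at index 1, swap → [100, 89, 53, 77, 54, 51, 12, 19, 63, 16, 32]

[100, 89, 53, 77, 54, 51, 12, 19, 63, 16, 32]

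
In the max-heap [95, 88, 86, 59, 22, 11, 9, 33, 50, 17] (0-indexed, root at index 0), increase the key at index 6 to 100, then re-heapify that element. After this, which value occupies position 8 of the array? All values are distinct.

set index 6 from 9 to 100 → [95, 88, 86, 59, 22, 11, 100, 33, 50, 17]
100 > parent 86 at index 2, swap → [95, 88, 100, 59, 22, 11, 86, 33, 50, 17]
100 > parent 95 at index 0, swap → [100, 88, 95, 59, 22, 11, 86, 33, 50, 17]
resulting array: [100, 88, 95, 59, 22, 11, 86, 33, 50, 17]

50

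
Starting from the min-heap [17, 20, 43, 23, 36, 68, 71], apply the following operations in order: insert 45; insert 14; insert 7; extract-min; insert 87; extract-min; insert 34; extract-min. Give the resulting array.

[20, 23, 43, 36, 34, 68, 71, 45, 87]

insert 45:
  append 45 at index 7 → [17, 20, 43, 23, 36, 68, 71, 45] (no swap needed)
insert 14:
  append 14 at index 8 → [17, 20, 43, 23, 36, 68, 71, 45, 14]
  14 < parent 23 at index 3, swap → [17, 20, 43, 14, 36, 68, 71, 45, 23]
  14 < parent 20 at index 1, swap → [17, 14, 43, 20, 36, 68, 71, 45, 23]
  14 < parent 17 at index 0, swap → [14, 17, 43, 20, 36, 68, 71, 45, 23]
insert 7:
  append 7 at index 9 → [14, 17, 43, 20, 36, 68, 71, 45, 23, 7]
  7 < parent 36 at index 4, swap → [14, 17, 43, 20, 7, 68, 71, 45, 23, 36]
  7 < parent 17 at index 1, swap → [14, 7, 43, 20, 17, 68, 71, 45, 23, 36]
  7 < parent 14 at index 0, swap → [7, 14, 43, 20, 17, 68, 71, 45, 23, 36]
extract-min → returns 7:
  remove root 7; move last element 36 to root → [36, 14, 43, 20, 17, 68, 71, 45, 23]
  36 vs smaller child 14 at index 1, swap → [14, 36, 43, 20, 17, 68, 71, 45, 23]
  36 vs smaller child 17 at index 4, swap → [14, 17, 43, 20, 36, 68, 71, 45, 23]
insert 87:
  append 87 at index 9 → [14, 17, 43, 20, 36, 68, 71, 45, 23, 87] (no swap needed)
extract-min → returns 14:
  remove root 14; move last element 87 to root → [87, 17, 43, 20, 36, 68, 71, 45, 23]
  87 vs smaller child 17 at index 1, swap → [17, 87, 43, 20, 36, 68, 71, 45, 23]
  87 vs smaller child 20 at index 3, swap → [17, 20, 43, 87, 36, 68, 71, 45, 23]
  87 vs smaller child 23 at index 8, swap → [17, 20, 43, 23, 36, 68, 71, 45, 87]
insert 34:
  append 34 at index 9 → [17, 20, 43, 23, 36, 68, 71, 45, 87, 34]
  34 < parent 36 at index 4, swap → [17, 20, 43, 23, 34, 68, 71, 45, 87, 36]
extract-min → returns 17:
  remove root 17; move last element 36 to root → [36, 20, 43, 23, 34, 68, 71, 45, 87]
  36 vs smaller child 20 at index 1, swap → [20, 36, 43, 23, 34, 68, 71, 45, 87]
  36 vs smaller child 23 at index 3, swap → [20, 23, 43, 36, 34, 68, 71, 45, 87]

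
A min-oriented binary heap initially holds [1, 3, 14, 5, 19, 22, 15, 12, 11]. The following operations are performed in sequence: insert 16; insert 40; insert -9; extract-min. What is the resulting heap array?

insert 16:
  append 16 at index 9 → [1, 3, 14, 5, 19, 22, 15, 12, 11, 16]
  16 < parent 19 at index 4, swap → [1, 3, 14, 5, 16, 22, 15, 12, 11, 19]
insert 40:
  append 40 at index 10 → [1, 3, 14, 5, 16, 22, 15, 12, 11, 19, 40] (no swap needed)
insert -9:
  append -9 at index 11 → [1, 3, 14, 5, 16, 22, 15, 12, 11, 19, 40, -9]
  -9 < parent 22 at index 5, swap → [1, 3, 14, 5, 16, -9, 15, 12, 11, 19, 40, 22]
  -9 < parent 14 at index 2, swap → [1, 3, -9, 5, 16, 14, 15, 12, 11, 19, 40, 22]
  -9 < parent 1 at index 0, swap → [-9, 3, 1, 5, 16, 14, 15, 12, 11, 19, 40, 22]
extract-min → returns -9:
  remove root -9; move last element 22 to root → [22, 3, 1, 5, 16, 14, 15, 12, 11, 19, 40]
  22 vs smaller child 1 at index 2, swap → [1, 3, 22, 5, 16, 14, 15, 12, 11, 19, 40]
  22 vs smaller child 14 at index 5, swap → [1, 3, 14, 5, 16, 22, 15, 12, 11, 19, 40]

[1, 3, 14, 5, 16, 22, 15, 12, 11, 19, 40]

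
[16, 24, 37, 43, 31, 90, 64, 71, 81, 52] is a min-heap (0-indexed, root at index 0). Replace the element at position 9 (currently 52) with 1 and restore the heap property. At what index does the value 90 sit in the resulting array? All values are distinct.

5

set index 9 from 52 to 1 → [16, 24, 37, 43, 31, 90, 64, 71, 81, 1]
1 < parent 31 at index 4, swap → [16, 24, 37, 43, 1, 90, 64, 71, 81, 31]
1 < parent 24 at index 1, swap → [16, 1, 37, 43, 24, 90, 64, 71, 81, 31]
1 < parent 16 at index 0, swap → [1, 16, 37, 43, 24, 90, 64, 71, 81, 31]
resulting array: [1, 16, 37, 43, 24, 90, 64, 71, 81, 31]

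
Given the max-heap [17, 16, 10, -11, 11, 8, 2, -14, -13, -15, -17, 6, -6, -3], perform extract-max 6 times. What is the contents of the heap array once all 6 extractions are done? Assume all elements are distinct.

extract-max #1 returns 17:
  remove root 17; move last element -3 to root → [-3, 16, 10, -11, 11, 8, 2, -14, -13, -15, -17, 6, -6]
  -3 vs larger child 16 at index 1, swap → [16, -3, 10, -11, 11, 8, 2, -14, -13, -15, -17, 6, -6]
  -3 vs larger child 11 at index 4, swap → [16, 11, 10, -11, -3, 8, 2, -14, -13, -15, -17, 6, -6]
extract-max #2 returns 16:
  remove root 16; move last element -6 to root → [-6, 11, 10, -11, -3, 8, 2, -14, -13, -15, -17, 6]
  -6 vs larger child 11 at index 1, swap → [11, -6, 10, -11, -3, 8, 2, -14, -13, -15, -17, 6]
  -6 vs larger child -3 at index 4, swap → [11, -3, 10, -11, -6, 8, 2, -14, -13, -15, -17, 6]
extract-max #3 returns 11:
  remove root 11; move last element 6 to root → [6, -3, 10, -11, -6, 8, 2, -14, -13, -15, -17]
  6 vs larger child 10 at index 2, swap → [10, -3, 6, -11, -6, 8, 2, -14, -13, -15, -17]
  6 vs larger child 8 at index 5, swap → [10, -3, 8, -11, -6, 6, 2, -14, -13, -15, -17]
extract-max #4 returns 10:
  remove root 10; move last element -17 to root → [-17, -3, 8, -11, -6, 6, 2, -14, -13, -15]
  -17 vs larger child 8 at index 2, swap → [8, -3, -17, -11, -6, 6, 2, -14, -13, -15]
  -17 vs larger child 6 at index 5, swap → [8, -3, 6, -11, -6, -17, 2, -14, -13, -15]
extract-max #5 returns 8:
  remove root 8; move last element -15 to root → [-15, -3, 6, -11, -6, -17, 2, -14, -13]
  -15 vs larger child 6 at index 2, swap → [6, -3, -15, -11, -6, -17, 2, -14, -13]
  -15 vs larger child 2 at index 6, swap → [6, -3, 2, -11, -6, -17, -15, -14, -13]
extract-max #6 returns 6:
  remove root 6; move last element -13 to root → [-13, -3, 2, -11, -6, -17, -15, -14]
  -13 vs larger child 2 at index 2, swap → [2, -3, -13, -11, -6, -17, -15, -14]

[2, -3, -13, -11, -6, -17, -15, -14]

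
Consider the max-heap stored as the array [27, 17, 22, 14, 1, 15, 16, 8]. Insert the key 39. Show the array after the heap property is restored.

append 39 at index 8 → [27, 17, 22, 14, 1, 15, 16, 8, 39]
39 > parent 14 at index 3, swap → [27, 17, 22, 39, 1, 15, 16, 8, 14]
39 > parent 17 at index 1, swap → [27, 39, 22, 17, 1, 15, 16, 8, 14]
39 > parent 27 at index 0, swap → [39, 27, 22, 17, 1, 15, 16, 8, 14]

[39, 27, 22, 17, 1, 15, 16, 8, 14]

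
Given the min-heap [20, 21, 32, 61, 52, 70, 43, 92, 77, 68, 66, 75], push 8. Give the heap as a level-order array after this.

[8, 21, 20, 61, 52, 32, 43, 92, 77, 68, 66, 75, 70]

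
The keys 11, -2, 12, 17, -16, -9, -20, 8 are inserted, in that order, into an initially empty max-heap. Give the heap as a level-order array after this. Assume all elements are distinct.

[17, 12, 11, 8, -16, -9, -20, -2]

Insert 11:
  append 11 at index 0 → [11] (no swap needed)
Insert -2:
  append -2 at index 1 → [11, -2] (no swap needed)
Insert 12:
  append 12 at index 2 → [11, -2, 12]
  12 > parent 11 at index 0, swap → [12, -2, 11]
Insert 17:
  append 17 at index 3 → [12, -2, 11, 17]
  17 > parent -2 at index 1, swap → [12, 17, 11, -2]
  17 > parent 12 at index 0, swap → [17, 12, 11, -2]
Insert -16:
  append -16 at index 4 → [17, 12, 11, -2, -16] (no swap needed)
Insert -9:
  append -9 at index 5 → [17, 12, 11, -2, -16, -9] (no swap needed)
Insert -20:
  append -20 at index 6 → [17, 12, 11, -2, -16, -9, -20] (no swap needed)
Insert 8:
  append 8 at index 7 → [17, 12, 11, -2, -16, -9, -20, 8]
  8 > parent -2 at index 3, swap → [17, 12, 11, 8, -16, -9, -20, -2]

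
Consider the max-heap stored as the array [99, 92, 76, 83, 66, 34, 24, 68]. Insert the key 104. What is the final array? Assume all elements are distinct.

append 104 at index 8 → [99, 92, 76, 83, 66, 34, 24, 68, 104]
104 > parent 83 at index 3, swap → [99, 92, 76, 104, 66, 34, 24, 68, 83]
104 > parent 92 at index 1, swap → [99, 104, 76, 92, 66, 34, 24, 68, 83]
104 > parent 99 at index 0, swap → [104, 99, 76, 92, 66, 34, 24, 68, 83]

[104, 99, 76, 92, 66, 34, 24, 68, 83]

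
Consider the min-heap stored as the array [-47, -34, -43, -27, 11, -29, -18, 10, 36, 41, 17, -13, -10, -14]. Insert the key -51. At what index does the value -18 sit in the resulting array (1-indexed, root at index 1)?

15

append -51 at index 15 → [-47, -34, -43, -27, 11, -29, -18, 10, 36, 41, 17, -13, -10, -14, -51]
-51 < parent -18 at index 7, swap → [-47, -34, -43, -27, 11, -29, -51, 10, 36, 41, 17, -13, -10, -14, -18]
-51 < parent -43 at index 3, swap → [-47, -34, -51, -27, 11, -29, -43, 10, 36, 41, 17, -13, -10, -14, -18]
-51 < parent -47 at index 1, swap → [-51, -34, -47, -27, 11, -29, -43, 10, 36, 41, 17, -13, -10, -14, -18]
resulting array: [-51, -34, -47, -27, 11, -29, -43, 10, 36, 41, 17, -13, -10, -14, -18]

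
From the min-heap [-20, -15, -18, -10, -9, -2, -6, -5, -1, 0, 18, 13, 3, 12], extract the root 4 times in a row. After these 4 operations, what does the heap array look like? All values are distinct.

extract-min #1 returns -20:
  remove root -20; move last element 12 to root → [12, -15, -18, -10, -9, -2, -6, -5, -1, 0, 18, 13, 3]
  12 vs smaller child -18 at index 2, swap → [-18, -15, 12, -10, -9, -2, -6, -5, -1, 0, 18, 13, 3]
  12 vs smaller child -6 at index 6, swap → [-18, -15, -6, -10, -9, -2, 12, -5, -1, 0, 18, 13, 3]
extract-min #2 returns -18:
  remove root -18; move last element 3 to root → [3, -15, -6, -10, -9, -2, 12, -5, -1, 0, 18, 13]
  3 vs smaller child -15 at index 1, swap → [-15, 3, -6, -10, -9, -2, 12, -5, -1, 0, 18, 13]
  3 vs smaller child -10 at index 3, swap → [-15, -10, -6, 3, -9, -2, 12, -5, -1, 0, 18, 13]
  3 vs smaller child -5 at index 7, swap → [-15, -10, -6, -5, -9, -2, 12, 3, -1, 0, 18, 13]
extract-min #3 returns -15:
  remove root -15; move last element 13 to root → [13, -10, -6, -5, -9, -2, 12, 3, -1, 0, 18]
  13 vs smaller child -10 at index 1, swap → [-10, 13, -6, -5, -9, -2, 12, 3, -1, 0, 18]
  13 vs smaller child -9 at index 4, swap → [-10, -9, -6, -5, 13, -2, 12, 3, -1, 0, 18]
  13 vs smaller child 0 at index 9, swap → [-10, -9, -6, -5, 0, -2, 12, 3, -1, 13, 18]
extract-min #4 returns -10:
  remove root -10; move last element 18 to root → [18, -9, -6, -5, 0, -2, 12, 3, -1, 13]
  18 vs smaller child -9 at index 1, swap → [-9, 18, -6, -5, 0, -2, 12, 3, -1, 13]
  18 vs smaller child -5 at index 3, swap → [-9, -5, -6, 18, 0, -2, 12, 3, -1, 13]
  18 vs smaller child -1 at index 8, swap → [-9, -5, -6, -1, 0, -2, 12, 3, 18, 13]

[-9, -5, -6, -1, 0, -2, 12, 3, 18, 13]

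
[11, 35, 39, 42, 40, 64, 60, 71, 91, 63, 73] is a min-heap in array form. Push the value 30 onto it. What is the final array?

append 30 at index 11 → [11, 35, 39, 42, 40, 64, 60, 71, 91, 63, 73, 30]
30 < parent 64 at index 5, swap → [11, 35, 39, 42, 40, 30, 60, 71, 91, 63, 73, 64]
30 < parent 39 at index 2, swap → [11, 35, 30, 42, 40, 39, 60, 71, 91, 63, 73, 64]

[11, 35, 30, 42, 40, 39, 60, 71, 91, 63, 73, 64]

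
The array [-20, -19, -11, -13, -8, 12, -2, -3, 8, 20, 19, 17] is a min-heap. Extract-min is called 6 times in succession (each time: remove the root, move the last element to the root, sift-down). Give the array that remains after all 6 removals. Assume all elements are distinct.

[-2, 8, 12, 17, 19, 20]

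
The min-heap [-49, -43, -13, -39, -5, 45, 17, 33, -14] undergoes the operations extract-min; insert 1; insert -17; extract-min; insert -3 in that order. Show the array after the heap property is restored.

[-39, -17, -13, -14, -5, 45, 17, 33, 1, -3]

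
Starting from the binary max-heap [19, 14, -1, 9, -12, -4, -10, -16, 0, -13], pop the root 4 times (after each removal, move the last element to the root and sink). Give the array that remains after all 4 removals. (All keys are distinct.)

extract-max #1 returns 19:
  remove root 19; move last element -13 to root → [-13, 14, -1, 9, -12, -4, -10, -16, 0]
  -13 vs larger child 14 at index 1, swap → [14, -13, -1, 9, -12, -4, -10, -16, 0]
  -13 vs larger child 9 at index 3, swap → [14, 9, -1, -13, -12, -4, -10, -16, 0]
  -13 vs larger child 0 at index 8, swap → [14, 9, -1, 0, -12, -4, -10, -16, -13]
extract-max #2 returns 14:
  remove root 14; move last element -13 to root → [-13, 9, -1, 0, -12, -4, -10, -16]
  -13 vs larger child 9 at index 1, swap → [9, -13, -1, 0, -12, -4, -10, -16]
  -13 vs larger child 0 at index 3, swap → [9, 0, -1, -13, -12, -4, -10, -16]
extract-max #3 returns 9:
  remove root 9; move last element -16 to root → [-16, 0, -1, -13, -12, -4, -10]
  -16 vs larger child 0 at index 1, swap → [0, -16, -1, -13, -12, -4, -10]
  -16 vs larger child -12 at index 4, swap → [0, -12, -1, -13, -16, -4, -10]
extract-max #4 returns 0:
  remove root 0; move last element -10 to root → [-10, -12, -1, -13, -16, -4]
  -10 vs larger child -1 at index 2, swap → [-1, -12, -10, -13, -16, -4]
  -10 vs only child -4 at index 5, swap → [-1, -12, -4, -13, -16, -10]

[-1, -12, -4, -13, -16, -10]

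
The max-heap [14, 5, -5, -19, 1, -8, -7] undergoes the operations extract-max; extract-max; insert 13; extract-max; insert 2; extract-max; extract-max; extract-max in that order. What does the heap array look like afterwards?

[-7, -19, -8]

extract-max → returns 14:
  remove root 14; move last element -7 to root → [-7, 5, -5, -19, 1, -8]
  -7 vs larger child 5 at index 1, swap → [5, -7, -5, -19, 1, -8]
  -7 vs larger child 1 at index 4, swap → [5, 1, -5, -19, -7, -8]
extract-max → returns 5:
  remove root 5; move last element -8 to root → [-8, 1, -5, -19, -7]
  -8 vs larger child 1 at index 1, swap → [1, -8, -5, -19, -7]
  -8 vs larger child -7 at index 4, swap → [1, -7, -5, -19, -8]
insert 13:
  append 13 at index 5 → [1, -7, -5, -19, -8, 13]
  13 > parent -5 at index 2, swap → [1, -7, 13, -19, -8, -5]
  13 > parent 1 at index 0, swap → [13, -7, 1, -19, -8, -5]
extract-max → returns 13:
  remove root 13; move last element -5 to root → [-5, -7, 1, -19, -8]
  -5 vs larger child 1 at index 2, swap → [1, -7, -5, -19, -8]
insert 2:
  append 2 at index 5 → [1, -7, -5, -19, -8, 2]
  2 > parent -5 at index 2, swap → [1, -7, 2, -19, -8, -5]
  2 > parent 1 at index 0, swap → [2, -7, 1, -19, -8, -5]
extract-max → returns 2:
  remove root 2; move last element -5 to root → [-5, -7, 1, -19, -8]
  -5 vs larger child 1 at index 2, swap → [1, -7, -5, -19, -8]
extract-max → returns 1:
  remove root 1; move last element -8 to root → [-8, -7, -5, -19]
  -8 vs larger child -5 at index 2, swap → [-5, -7, -8, -19]
extract-max → returns -5:
  remove root -5; move last element -19 to root → [-19, -7, -8]
  -19 vs larger child -7 at index 1, swap → [-7, -19, -8]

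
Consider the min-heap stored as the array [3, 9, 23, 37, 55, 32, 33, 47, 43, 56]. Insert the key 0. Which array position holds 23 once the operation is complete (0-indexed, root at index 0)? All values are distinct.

append 0 at index 10 → [3, 9, 23, 37, 55, 32, 33, 47, 43, 56, 0]
0 < parent 55 at index 4, swap → [3, 9, 23, 37, 0, 32, 33, 47, 43, 56, 55]
0 < parent 9 at index 1, swap → [3, 0, 23, 37, 9, 32, 33, 47, 43, 56, 55]
0 < parent 3 at index 0, swap → [0, 3, 23, 37, 9, 32, 33, 47, 43, 56, 55]
resulting array: [0, 3, 23, 37, 9, 32, 33, 47, 43, 56, 55]

2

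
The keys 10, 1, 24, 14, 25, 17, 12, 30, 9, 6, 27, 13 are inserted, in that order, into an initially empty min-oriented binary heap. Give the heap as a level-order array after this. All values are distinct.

Insert 10:
  append 10 at index 0 → [10] (no swap needed)
Insert 1:
  append 1 at index 1 → [10, 1]
  1 < parent 10 at index 0, swap → [1, 10]
Insert 24:
  append 24 at index 2 → [1, 10, 24] (no swap needed)
Insert 14:
  append 14 at index 3 → [1, 10, 24, 14] (no swap needed)
Insert 25:
  append 25 at index 4 → [1, 10, 24, 14, 25] (no swap needed)
Insert 17:
  append 17 at index 5 → [1, 10, 24, 14, 25, 17]
  17 < parent 24 at index 2, swap → [1, 10, 17, 14, 25, 24]
Insert 12:
  append 12 at index 6 → [1, 10, 17, 14, 25, 24, 12]
  12 < parent 17 at index 2, swap → [1, 10, 12, 14, 25, 24, 17]
Insert 30:
  append 30 at index 7 → [1, 10, 12, 14, 25, 24, 17, 30] (no swap needed)
Insert 9:
  append 9 at index 8 → [1, 10, 12, 14, 25, 24, 17, 30, 9]
  9 < parent 14 at index 3, swap → [1, 10, 12, 9, 25, 24, 17, 30, 14]
  9 < parent 10 at index 1, swap → [1, 9, 12, 10, 25, 24, 17, 30, 14]
Insert 6:
  append 6 at index 9 → [1, 9, 12, 10, 25, 24, 17, 30, 14, 6]
  6 < parent 25 at index 4, swap → [1, 9, 12, 10, 6, 24, 17, 30, 14, 25]
  6 < parent 9 at index 1, swap → [1, 6, 12, 10, 9, 24, 17, 30, 14, 25]
Insert 27:
  append 27 at index 10 → [1, 6, 12, 10, 9, 24, 17, 30, 14, 25, 27] (no swap needed)
Insert 13:
  append 13 at index 11 → [1, 6, 12, 10, 9, 24, 17, 30, 14, 25, 27, 13]
  13 < parent 24 at index 5, swap → [1, 6, 12, 10, 9, 13, 17, 30, 14, 25, 27, 24]

[1, 6, 12, 10, 9, 13, 17, 30, 14, 25, 27, 24]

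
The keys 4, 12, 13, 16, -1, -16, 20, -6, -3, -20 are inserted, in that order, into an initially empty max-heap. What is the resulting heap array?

[20, 13, 16, 4, -1, -16, 12, -6, -3, -20]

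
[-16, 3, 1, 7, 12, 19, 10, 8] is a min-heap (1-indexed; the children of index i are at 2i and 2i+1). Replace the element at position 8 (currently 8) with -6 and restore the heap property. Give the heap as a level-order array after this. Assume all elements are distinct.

[-16, -6, 1, 3, 12, 19, 10, 7]

set index 8 from 8 to -6 → [-16, 3, 1, 7, 12, 19, 10, -6]
-6 < parent 7 at index 4, swap → [-16, 3, 1, -6, 12, 19, 10, 7]
-6 < parent 3 at index 2, swap → [-16, -6, 1, 3, 12, 19, 10, 7]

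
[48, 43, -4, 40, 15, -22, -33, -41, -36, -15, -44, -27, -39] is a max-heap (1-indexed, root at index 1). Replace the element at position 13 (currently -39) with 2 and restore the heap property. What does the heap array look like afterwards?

[48, 43, 2, 40, 15, -4, -33, -41, -36, -15, -44, -27, -22]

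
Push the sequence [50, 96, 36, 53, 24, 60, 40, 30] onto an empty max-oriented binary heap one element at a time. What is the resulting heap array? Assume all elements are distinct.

[96, 53, 60, 50, 24, 36, 40, 30]

Insert 50:
  append 50 at index 0 → [50] (no swap needed)
Insert 96:
  append 96 at index 1 → [50, 96]
  96 > parent 50 at index 0, swap → [96, 50]
Insert 36:
  append 36 at index 2 → [96, 50, 36] (no swap needed)
Insert 53:
  append 53 at index 3 → [96, 50, 36, 53]
  53 > parent 50 at index 1, swap → [96, 53, 36, 50]
Insert 24:
  append 24 at index 4 → [96, 53, 36, 50, 24] (no swap needed)
Insert 60:
  append 60 at index 5 → [96, 53, 36, 50, 24, 60]
  60 > parent 36 at index 2, swap → [96, 53, 60, 50, 24, 36]
Insert 40:
  append 40 at index 6 → [96, 53, 60, 50, 24, 36, 40] (no swap needed)
Insert 30:
  append 30 at index 7 → [96, 53, 60, 50, 24, 36, 40, 30] (no swap needed)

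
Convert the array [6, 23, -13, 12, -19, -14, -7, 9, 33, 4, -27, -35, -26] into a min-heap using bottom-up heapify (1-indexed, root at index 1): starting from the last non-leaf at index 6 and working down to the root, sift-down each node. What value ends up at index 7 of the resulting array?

-7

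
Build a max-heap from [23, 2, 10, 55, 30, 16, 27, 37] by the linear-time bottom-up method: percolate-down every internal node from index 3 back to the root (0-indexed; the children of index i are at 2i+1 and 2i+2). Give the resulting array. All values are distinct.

[55, 37, 27, 23, 30, 16, 10, 2]

sift down from index 3: already satisfies heap property
sift down from index 2:
  10 vs larger child 27 at index 6, swap → [23, 2, 27, 55, 30, 16, 10, 37]
sift down from index 1:
  2 vs larger child 55 at index 3, swap → [23, 55, 27, 2, 30, 16, 10, 37]
  2 vs only child 37 at index 7, swap → [23, 55, 27, 37, 30, 16, 10, 2]
sift down from index 0:
  23 vs larger child 55 at index 1, swap → [55, 23, 27, 37, 30, 16, 10, 2]
  23 vs larger child 37 at index 3, swap → [55, 37, 27, 23, 30, 16, 10, 2]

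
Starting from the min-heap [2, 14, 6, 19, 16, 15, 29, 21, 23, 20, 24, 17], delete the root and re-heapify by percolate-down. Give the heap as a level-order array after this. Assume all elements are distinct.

[6, 14, 15, 19, 16, 17, 29, 21, 23, 20, 24]

remove root 2; move last element 17 to root → [17, 14, 6, 19, 16, 15, 29, 21, 23, 20, 24]
17 vs smaller child 6 at index 2, swap → [6, 14, 17, 19, 16, 15, 29, 21, 23, 20, 24]
17 vs smaller child 15 at index 5, swap → [6, 14, 15, 19, 16, 17, 29, 21, 23, 20, 24]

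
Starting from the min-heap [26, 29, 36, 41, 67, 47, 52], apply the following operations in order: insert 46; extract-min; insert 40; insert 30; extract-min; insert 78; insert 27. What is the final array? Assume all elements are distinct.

[27, 30, 36, 41, 40, 47, 52, 46, 78, 67]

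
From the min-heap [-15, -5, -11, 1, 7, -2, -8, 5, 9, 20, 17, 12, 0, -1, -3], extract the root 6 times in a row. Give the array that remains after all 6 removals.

extract-min #1 returns -15:
  remove root -15; move last element -3 to root → [-3, -5, -11, 1, 7, -2, -8, 5, 9, 20, 17, 12, 0, -1]
  -3 vs smaller child -11 at index 2, swap → [-11, -5, -3, 1, 7, -2, -8, 5, 9, 20, 17, 12, 0, -1]
  -3 vs smaller child -8 at index 6, swap → [-11, -5, -8, 1, 7, -2, -3, 5, 9, 20, 17, 12, 0, -1]
extract-min #2 returns -11:
  remove root -11; move last element -1 to root → [-1, -5, -8, 1, 7, -2, -3, 5, 9, 20, 17, 12, 0]
  -1 vs smaller child -8 at index 2, swap → [-8, -5, -1, 1, 7, -2, -3, 5, 9, 20, 17, 12, 0]
  -1 vs smaller child -3 at index 6, swap → [-8, -5, -3, 1, 7, -2, -1, 5, 9, 20, 17, 12, 0]
extract-min #3 returns -8:
  remove root -8; move last element 0 to root → [0, -5, -3, 1, 7, -2, -1, 5, 9, 20, 17, 12]
  0 vs smaller child -5 at index 1, swap → [-5, 0, -3, 1, 7, -2, -1, 5, 9, 20, 17, 12]
extract-min #4 returns -5:
  remove root -5; move last element 12 to root → [12, 0, -3, 1, 7, -2, -1, 5, 9, 20, 17]
  12 vs smaller child -3 at index 2, swap → [-3, 0, 12, 1, 7, -2, -1, 5, 9, 20, 17]
  12 vs smaller child -2 at index 5, swap → [-3, 0, -2, 1, 7, 12, -1, 5, 9, 20, 17]
extract-min #5 returns -3:
  remove root -3; move last element 17 to root → [17, 0, -2, 1, 7, 12, -1, 5, 9, 20]
  17 vs smaller child -2 at index 2, swap → [-2, 0, 17, 1, 7, 12, -1, 5, 9, 20]
  17 vs smaller child -1 at index 6, swap → [-2, 0, -1, 1, 7, 12, 17, 5, 9, 20]
extract-min #6 returns -2:
  remove root -2; move last element 20 to root → [20, 0, -1, 1, 7, 12, 17, 5, 9]
  20 vs smaller child -1 at index 2, swap → [-1, 0, 20, 1, 7, 12, 17, 5, 9]
  20 vs smaller child 12 at index 5, swap → [-1, 0, 12, 1, 7, 20, 17, 5, 9]

[-1, 0, 12, 1, 7, 20, 17, 5, 9]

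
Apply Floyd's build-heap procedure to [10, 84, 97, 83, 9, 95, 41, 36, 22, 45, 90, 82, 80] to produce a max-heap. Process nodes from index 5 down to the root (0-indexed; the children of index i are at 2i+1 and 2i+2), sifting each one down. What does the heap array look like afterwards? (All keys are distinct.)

sift down from index 5: already satisfies heap property
sift down from index 4:
  9 vs larger child 90 at index 10, swap → [10, 84, 97, 83, 90, 95, 41, 36, 22, 45, 9, 82, 80]
sift down from index 3: already satisfies heap property
sift down from index 2: already satisfies heap property
sift down from index 1:
  84 vs larger child 90 at index 4, swap → [10, 90, 97, 83, 84, 95, 41, 36, 22, 45, 9, 82, 80]
sift down from index 0:
  10 vs larger child 97 at index 2, swap → [97, 90, 10, 83, 84, 95, 41, 36, 22, 45, 9, 82, 80]
  10 vs larger child 95 at index 5, swap → [97, 90, 95, 83, 84, 10, 41, 36, 22, 45, 9, 82, 80]
  10 vs larger child 82 at index 11, swap → [97, 90, 95, 83, 84, 82, 41, 36, 22, 45, 9, 10, 80]

[97, 90, 95, 83, 84, 82, 41, 36, 22, 45, 9, 10, 80]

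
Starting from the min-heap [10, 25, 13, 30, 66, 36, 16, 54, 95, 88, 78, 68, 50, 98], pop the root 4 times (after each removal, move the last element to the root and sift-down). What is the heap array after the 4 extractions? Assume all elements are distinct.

[30, 54, 36, 68, 66, 50, 98, 78, 95, 88]

extract-min #1 returns 10:
  remove root 10; move last element 98 to root → [98, 25, 13, 30, 66, 36, 16, 54, 95, 88, 78, 68, 50]
  98 vs smaller child 13 at index 2, swap → [13, 25, 98, 30, 66, 36, 16, 54, 95, 88, 78, 68, 50]
  98 vs smaller child 16 at index 6, swap → [13, 25, 16, 30, 66, 36, 98, 54, 95, 88, 78, 68, 50]
extract-min #2 returns 13:
  remove root 13; move last element 50 to root → [50, 25, 16, 30, 66, 36, 98, 54, 95, 88, 78, 68]
  50 vs smaller child 16 at index 2, swap → [16, 25, 50, 30, 66, 36, 98, 54, 95, 88, 78, 68]
  50 vs smaller child 36 at index 5, swap → [16, 25, 36, 30, 66, 50, 98, 54, 95, 88, 78, 68]
extract-min #3 returns 16:
  remove root 16; move last element 68 to root → [68, 25, 36, 30, 66, 50, 98, 54, 95, 88, 78]
  68 vs smaller child 25 at index 1, swap → [25, 68, 36, 30, 66, 50, 98, 54, 95, 88, 78]
  68 vs smaller child 30 at index 3, swap → [25, 30, 36, 68, 66, 50, 98, 54, 95, 88, 78]
  68 vs smaller child 54 at index 7, swap → [25, 30, 36, 54, 66, 50, 98, 68, 95, 88, 78]
extract-min #4 returns 25:
  remove root 25; move last element 78 to root → [78, 30, 36, 54, 66, 50, 98, 68, 95, 88]
  78 vs smaller child 30 at index 1, swap → [30, 78, 36, 54, 66, 50, 98, 68, 95, 88]
  78 vs smaller child 54 at index 3, swap → [30, 54, 36, 78, 66, 50, 98, 68, 95, 88]
  78 vs smaller child 68 at index 7, swap → [30, 54, 36, 68, 66, 50, 98, 78, 95, 88]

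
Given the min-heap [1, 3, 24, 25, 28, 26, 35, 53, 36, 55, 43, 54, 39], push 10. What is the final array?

[1, 3, 10, 25, 28, 26, 24, 53, 36, 55, 43, 54, 39, 35]

append 10 at index 13 → [1, 3, 24, 25, 28, 26, 35, 53, 36, 55, 43, 54, 39, 10]
10 < parent 35 at index 6, swap → [1, 3, 24, 25, 28, 26, 10, 53, 36, 55, 43, 54, 39, 35]
10 < parent 24 at index 2, swap → [1, 3, 10, 25, 28, 26, 24, 53, 36, 55, 43, 54, 39, 35]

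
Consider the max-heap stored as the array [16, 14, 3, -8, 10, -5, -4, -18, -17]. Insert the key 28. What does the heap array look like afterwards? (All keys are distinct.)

[28, 16, 3, -8, 14, -5, -4, -18, -17, 10]

append 28 at index 9 → [16, 14, 3, -8, 10, -5, -4, -18, -17, 28]
28 > parent 10 at index 4, swap → [16, 14, 3, -8, 28, -5, -4, -18, -17, 10]
28 > parent 14 at index 1, swap → [16, 28, 3, -8, 14, -5, -4, -18, -17, 10]
28 > parent 16 at index 0, swap → [28, 16, 3, -8, 14, -5, -4, -18, -17, 10]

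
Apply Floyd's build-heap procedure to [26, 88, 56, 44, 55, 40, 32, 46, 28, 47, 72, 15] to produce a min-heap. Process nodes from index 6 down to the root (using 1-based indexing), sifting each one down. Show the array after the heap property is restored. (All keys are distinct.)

[15, 28, 26, 44, 47, 40, 32, 46, 88, 55, 72, 56]

sift down from index 6:
  40 vs only child 15 at index 12, swap → [26, 88, 56, 44, 55, 15, 32, 46, 28, 47, 72, 40]
sift down from index 5:
  55 vs smaller child 47 at index 10, swap → [26, 88, 56, 44, 47, 15, 32, 46, 28, 55, 72, 40]
sift down from index 4:
  44 vs smaller child 28 at index 9, swap → [26, 88, 56, 28, 47, 15, 32, 46, 44, 55, 72, 40]
sift down from index 3:
  56 vs smaller child 15 at index 6, swap → [26, 88, 15, 28, 47, 56, 32, 46, 44, 55, 72, 40]
  56 vs only child 40 at index 12, swap → [26, 88, 15, 28, 47, 40, 32, 46, 44, 55, 72, 56]
sift down from index 2:
  88 vs smaller child 28 at index 4, swap → [26, 28, 15, 88, 47, 40, 32, 46, 44, 55, 72, 56]
  88 vs smaller child 44 at index 9, swap → [26, 28, 15, 44, 47, 40, 32, 46, 88, 55, 72, 56]
sift down from index 1:
  26 vs smaller child 15 at index 3, swap → [15, 28, 26, 44, 47, 40, 32, 46, 88, 55, 72, 56]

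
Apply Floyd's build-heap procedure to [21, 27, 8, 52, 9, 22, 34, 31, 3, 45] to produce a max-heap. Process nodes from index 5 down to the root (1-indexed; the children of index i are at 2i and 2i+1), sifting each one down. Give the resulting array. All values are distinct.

[52, 45, 34, 31, 21, 22, 8, 27, 3, 9]

sift down from index 5:
  9 vs only child 45 at index 10, swap → [21, 27, 8, 52, 45, 22, 34, 31, 3, 9]
sift down from index 4: already satisfies heap property
sift down from index 3:
  8 vs larger child 34 at index 7, swap → [21, 27, 34, 52, 45, 22, 8, 31, 3, 9]
sift down from index 2:
  27 vs larger child 52 at index 4, swap → [21, 52, 34, 27, 45, 22, 8, 31, 3, 9]
  27 vs larger child 31 at index 8, swap → [21, 52, 34, 31, 45, 22, 8, 27, 3, 9]
sift down from index 1:
  21 vs larger child 52 at index 2, swap → [52, 21, 34, 31, 45, 22, 8, 27, 3, 9]
  21 vs larger child 45 at index 5, swap → [52, 45, 34, 31, 21, 22, 8, 27, 3, 9]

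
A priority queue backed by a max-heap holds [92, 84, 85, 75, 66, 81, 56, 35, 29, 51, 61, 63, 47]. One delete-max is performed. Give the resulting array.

remove root 92; move last element 47 to root → [47, 84, 85, 75, 66, 81, 56, 35, 29, 51, 61, 63]
47 vs larger child 85 at index 2, swap → [85, 84, 47, 75, 66, 81, 56, 35, 29, 51, 61, 63]
47 vs larger child 81 at index 5, swap → [85, 84, 81, 75, 66, 47, 56, 35, 29, 51, 61, 63]
47 vs only child 63 at index 11, swap → [85, 84, 81, 75, 66, 63, 56, 35, 29, 51, 61, 47]

[85, 84, 81, 75, 66, 63, 56, 35, 29, 51, 61, 47]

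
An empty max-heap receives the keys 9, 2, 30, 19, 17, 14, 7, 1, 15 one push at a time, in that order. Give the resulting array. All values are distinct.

[30, 19, 14, 15, 17, 9, 7, 1, 2]

Insert 9:
  append 9 at index 0 → [9] (no swap needed)
Insert 2:
  append 2 at index 1 → [9, 2] (no swap needed)
Insert 30:
  append 30 at index 2 → [9, 2, 30]
  30 > parent 9 at index 0, swap → [30, 2, 9]
Insert 19:
  append 19 at index 3 → [30, 2, 9, 19]
  19 > parent 2 at index 1, swap → [30, 19, 9, 2]
Insert 17:
  append 17 at index 4 → [30, 19, 9, 2, 17] (no swap needed)
Insert 14:
  append 14 at index 5 → [30, 19, 9, 2, 17, 14]
  14 > parent 9 at index 2, swap → [30, 19, 14, 2, 17, 9]
Insert 7:
  append 7 at index 6 → [30, 19, 14, 2, 17, 9, 7] (no swap needed)
Insert 1:
  append 1 at index 7 → [30, 19, 14, 2, 17, 9, 7, 1] (no swap needed)
Insert 15:
  append 15 at index 8 → [30, 19, 14, 2, 17, 9, 7, 1, 15]
  15 > parent 2 at index 3, swap → [30, 19, 14, 15, 17, 9, 7, 1, 2]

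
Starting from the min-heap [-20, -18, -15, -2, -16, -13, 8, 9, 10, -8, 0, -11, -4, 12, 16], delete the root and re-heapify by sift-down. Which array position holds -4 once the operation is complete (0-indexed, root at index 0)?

12

remove root -20; move last element 16 to root → [16, -18, -15, -2, -16, -13, 8, 9, 10, -8, 0, -11, -4, 12]
16 vs smaller child -18 at index 1, swap → [-18, 16, -15, -2, -16, -13, 8, 9, 10, -8, 0, -11, -4, 12]
16 vs smaller child -16 at index 4, swap → [-18, -16, -15, -2, 16, -13, 8, 9, 10, -8, 0, -11, -4, 12]
16 vs smaller child -8 at index 9, swap → [-18, -16, -15, -2, -8, -13, 8, 9, 10, 16, 0, -11, -4, 12]
resulting array: [-18, -16, -15, -2, -8, -13, 8, 9, 10, 16, 0, -11, -4, 12]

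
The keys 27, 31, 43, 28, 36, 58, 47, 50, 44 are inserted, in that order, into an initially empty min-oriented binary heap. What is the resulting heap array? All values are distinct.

[27, 28, 43, 31, 36, 58, 47, 50, 44]

Insert 27:
  append 27 at index 0 → [27] (no swap needed)
Insert 31:
  append 31 at index 1 → [27, 31] (no swap needed)
Insert 43:
  append 43 at index 2 → [27, 31, 43] (no swap needed)
Insert 28:
  append 28 at index 3 → [27, 31, 43, 28]
  28 < parent 31 at index 1, swap → [27, 28, 43, 31]
Insert 36:
  append 36 at index 4 → [27, 28, 43, 31, 36] (no swap needed)
Insert 58:
  append 58 at index 5 → [27, 28, 43, 31, 36, 58] (no swap needed)
Insert 47:
  append 47 at index 6 → [27, 28, 43, 31, 36, 58, 47] (no swap needed)
Insert 50:
  append 50 at index 7 → [27, 28, 43, 31, 36, 58, 47, 50] (no swap needed)
Insert 44:
  append 44 at index 8 → [27, 28, 43, 31, 36, 58, 47, 50, 44] (no swap needed)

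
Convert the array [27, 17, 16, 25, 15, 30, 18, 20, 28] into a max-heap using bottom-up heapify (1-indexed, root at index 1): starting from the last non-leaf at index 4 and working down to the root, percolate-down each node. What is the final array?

[30, 28, 27, 25, 15, 16, 18, 20, 17]

sift down from index 4:
  25 vs larger child 28 at index 9, swap → [27, 17, 16, 28, 15, 30, 18, 20, 25]
sift down from index 3:
  16 vs larger child 30 at index 6, swap → [27, 17, 30, 28, 15, 16, 18, 20, 25]
sift down from index 2:
  17 vs larger child 28 at index 4, swap → [27, 28, 30, 17, 15, 16, 18, 20, 25]
  17 vs larger child 25 at index 9, swap → [27, 28, 30, 25, 15, 16, 18, 20, 17]
sift down from index 1:
  27 vs larger child 30 at index 3, swap → [30, 28, 27, 25, 15, 16, 18, 20, 17]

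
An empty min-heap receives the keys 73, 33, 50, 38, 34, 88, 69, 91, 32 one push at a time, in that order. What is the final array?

[32, 33, 50, 34, 38, 88, 69, 91, 73]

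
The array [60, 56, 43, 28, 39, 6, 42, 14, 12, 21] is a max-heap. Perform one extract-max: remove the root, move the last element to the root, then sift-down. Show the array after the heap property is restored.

[56, 39, 43, 28, 21, 6, 42, 14, 12]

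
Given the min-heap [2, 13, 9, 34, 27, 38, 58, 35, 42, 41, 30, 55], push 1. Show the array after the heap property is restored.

[1, 13, 2, 34, 27, 9, 58, 35, 42, 41, 30, 55, 38]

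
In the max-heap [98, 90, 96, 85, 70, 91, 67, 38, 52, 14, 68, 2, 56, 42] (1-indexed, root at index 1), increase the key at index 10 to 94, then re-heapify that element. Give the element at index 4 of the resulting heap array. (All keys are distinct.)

85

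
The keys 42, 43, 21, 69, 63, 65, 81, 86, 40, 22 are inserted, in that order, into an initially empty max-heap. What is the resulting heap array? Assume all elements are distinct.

Insert 42:
  append 42 at index 0 → [42] (no swap needed)
Insert 43:
  append 43 at index 1 → [42, 43]
  43 > parent 42 at index 0, swap → [43, 42]
Insert 21:
  append 21 at index 2 → [43, 42, 21] (no swap needed)
Insert 69:
  append 69 at index 3 → [43, 42, 21, 69]
  69 > parent 42 at index 1, swap → [43, 69, 21, 42]
  69 > parent 43 at index 0, swap → [69, 43, 21, 42]
Insert 63:
  append 63 at index 4 → [69, 43, 21, 42, 63]
  63 > parent 43 at index 1, swap → [69, 63, 21, 42, 43]
Insert 65:
  append 65 at index 5 → [69, 63, 21, 42, 43, 65]
  65 > parent 21 at index 2, swap → [69, 63, 65, 42, 43, 21]
Insert 81:
  append 81 at index 6 → [69, 63, 65, 42, 43, 21, 81]
  81 > parent 65 at index 2, swap → [69, 63, 81, 42, 43, 21, 65]
  81 > parent 69 at index 0, swap → [81, 63, 69, 42, 43, 21, 65]
Insert 86:
  append 86 at index 7 → [81, 63, 69, 42, 43, 21, 65, 86]
  86 > parent 42 at index 3, swap → [81, 63, 69, 86, 43, 21, 65, 42]
  86 > parent 63 at index 1, swap → [81, 86, 69, 63, 43, 21, 65, 42]
  86 > parent 81 at index 0, swap → [86, 81, 69, 63, 43, 21, 65, 42]
Insert 40:
  append 40 at index 8 → [86, 81, 69, 63, 43, 21, 65, 42, 40] (no swap needed)
Insert 22:
  append 22 at index 9 → [86, 81, 69, 63, 43, 21, 65, 42, 40, 22] (no swap needed)

[86, 81, 69, 63, 43, 21, 65, 42, 40, 22]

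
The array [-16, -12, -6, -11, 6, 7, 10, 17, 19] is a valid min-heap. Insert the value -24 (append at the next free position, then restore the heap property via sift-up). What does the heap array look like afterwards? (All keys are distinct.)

[-24, -16, -6, -11, -12, 7, 10, 17, 19, 6]

append -24 at index 9 → [-16, -12, -6, -11, 6, 7, 10, 17, 19, -24]
-24 < parent 6 at index 4, swap → [-16, -12, -6, -11, -24, 7, 10, 17, 19, 6]
-24 < parent -12 at index 1, swap → [-16, -24, -6, -11, -12, 7, 10, 17, 19, 6]
-24 < parent -16 at index 0, swap → [-24, -16, -6, -11, -12, 7, 10, 17, 19, 6]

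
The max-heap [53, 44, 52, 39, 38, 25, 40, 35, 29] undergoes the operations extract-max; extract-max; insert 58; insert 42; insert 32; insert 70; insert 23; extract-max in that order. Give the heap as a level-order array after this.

[58, 44, 40, 42, 38, 25, 29, 35, 39, 32, 23]

extract-max → returns 53:
  remove root 53; move last element 29 to root → [29, 44, 52, 39, 38, 25, 40, 35]
  29 vs larger child 52 at index 2, swap → [52, 44, 29, 39, 38, 25, 40, 35]
  29 vs larger child 40 at index 6, swap → [52, 44, 40, 39, 38, 25, 29, 35]
extract-max → returns 52:
  remove root 52; move last element 35 to root → [35, 44, 40, 39, 38, 25, 29]
  35 vs larger child 44 at index 1, swap → [44, 35, 40, 39, 38, 25, 29]
  35 vs larger child 39 at index 3, swap → [44, 39, 40, 35, 38, 25, 29]
insert 58:
  append 58 at index 7 → [44, 39, 40, 35, 38, 25, 29, 58]
  58 > parent 35 at index 3, swap → [44, 39, 40, 58, 38, 25, 29, 35]
  58 > parent 39 at index 1, swap → [44, 58, 40, 39, 38, 25, 29, 35]
  58 > parent 44 at index 0, swap → [58, 44, 40, 39, 38, 25, 29, 35]
insert 42:
  append 42 at index 8 → [58, 44, 40, 39, 38, 25, 29, 35, 42]
  42 > parent 39 at index 3, swap → [58, 44, 40, 42, 38, 25, 29, 35, 39]
insert 32:
  append 32 at index 9 → [58, 44, 40, 42, 38, 25, 29, 35, 39, 32] (no swap needed)
insert 70:
  append 70 at index 10 → [58, 44, 40, 42, 38, 25, 29, 35, 39, 32, 70]
  70 > parent 38 at index 4, swap → [58, 44, 40, 42, 70, 25, 29, 35, 39, 32, 38]
  70 > parent 44 at index 1, swap → [58, 70, 40, 42, 44, 25, 29, 35, 39, 32, 38]
  70 > parent 58 at index 0, swap → [70, 58, 40, 42, 44, 25, 29, 35, 39, 32, 38]
insert 23:
  append 23 at index 11 → [70, 58, 40, 42, 44, 25, 29, 35, 39, 32, 38, 23] (no swap needed)
extract-max → returns 70:
  remove root 70; move last element 23 to root → [23, 58, 40, 42, 44, 25, 29, 35, 39, 32, 38]
  23 vs larger child 58 at index 1, swap → [58, 23, 40, 42, 44, 25, 29, 35, 39, 32, 38]
  23 vs larger child 44 at index 4, swap → [58, 44, 40, 42, 23, 25, 29, 35, 39, 32, 38]
  23 vs larger child 38 at index 10, swap → [58, 44, 40, 42, 38, 25, 29, 35, 39, 32, 23]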